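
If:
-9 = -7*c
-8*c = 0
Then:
No Solution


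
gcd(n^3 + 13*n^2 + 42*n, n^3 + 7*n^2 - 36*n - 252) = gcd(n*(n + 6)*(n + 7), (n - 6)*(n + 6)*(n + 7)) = n^2 + 13*n + 42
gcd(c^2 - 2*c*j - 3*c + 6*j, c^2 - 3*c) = c - 3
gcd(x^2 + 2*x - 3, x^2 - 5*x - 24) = x + 3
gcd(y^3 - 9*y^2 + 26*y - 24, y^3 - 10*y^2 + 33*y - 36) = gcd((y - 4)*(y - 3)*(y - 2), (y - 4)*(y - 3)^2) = y^2 - 7*y + 12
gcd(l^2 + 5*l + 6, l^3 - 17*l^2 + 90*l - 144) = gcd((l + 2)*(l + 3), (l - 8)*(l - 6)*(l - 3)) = 1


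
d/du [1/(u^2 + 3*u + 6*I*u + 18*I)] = (-2*u - 3 - 6*I)/(u^2 + 3*u + 6*I*u + 18*I)^2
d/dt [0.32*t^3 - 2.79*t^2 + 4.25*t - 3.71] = 0.96*t^2 - 5.58*t + 4.25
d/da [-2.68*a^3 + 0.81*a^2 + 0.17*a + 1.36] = -8.04*a^2 + 1.62*a + 0.17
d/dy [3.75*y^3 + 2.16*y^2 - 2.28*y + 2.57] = 11.25*y^2 + 4.32*y - 2.28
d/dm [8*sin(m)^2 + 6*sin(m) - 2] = 2*(8*sin(m) + 3)*cos(m)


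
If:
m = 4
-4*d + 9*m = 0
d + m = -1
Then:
No Solution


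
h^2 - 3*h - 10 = (h - 5)*(h + 2)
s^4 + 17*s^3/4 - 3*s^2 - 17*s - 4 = (s - 2)*(s + 1/4)*(s + 2)*(s + 4)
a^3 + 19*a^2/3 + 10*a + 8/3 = (a + 1/3)*(a + 2)*(a + 4)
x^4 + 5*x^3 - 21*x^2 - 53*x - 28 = (x - 4)*(x + 1)^2*(x + 7)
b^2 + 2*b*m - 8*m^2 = (b - 2*m)*(b + 4*m)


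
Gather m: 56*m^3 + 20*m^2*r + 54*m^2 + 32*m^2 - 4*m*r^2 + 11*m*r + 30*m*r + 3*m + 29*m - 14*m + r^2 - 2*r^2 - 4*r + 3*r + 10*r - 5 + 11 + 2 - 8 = 56*m^3 + m^2*(20*r + 86) + m*(-4*r^2 + 41*r + 18) - r^2 + 9*r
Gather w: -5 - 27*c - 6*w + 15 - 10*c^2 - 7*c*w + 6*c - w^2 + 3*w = -10*c^2 - 21*c - w^2 + w*(-7*c - 3) + 10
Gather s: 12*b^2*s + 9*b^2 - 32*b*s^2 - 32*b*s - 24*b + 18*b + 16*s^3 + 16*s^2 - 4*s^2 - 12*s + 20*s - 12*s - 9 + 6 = 9*b^2 - 6*b + 16*s^3 + s^2*(12 - 32*b) + s*(12*b^2 - 32*b - 4) - 3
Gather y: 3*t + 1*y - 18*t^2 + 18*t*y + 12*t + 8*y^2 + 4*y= -18*t^2 + 15*t + 8*y^2 + y*(18*t + 5)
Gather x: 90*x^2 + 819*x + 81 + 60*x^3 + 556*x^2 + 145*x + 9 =60*x^3 + 646*x^2 + 964*x + 90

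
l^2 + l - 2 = (l - 1)*(l + 2)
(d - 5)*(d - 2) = d^2 - 7*d + 10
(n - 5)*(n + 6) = n^2 + n - 30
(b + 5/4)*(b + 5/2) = b^2 + 15*b/4 + 25/8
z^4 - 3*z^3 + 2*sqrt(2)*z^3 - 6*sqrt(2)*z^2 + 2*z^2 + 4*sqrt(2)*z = z*(z - 2)*(z - 1)*(z + 2*sqrt(2))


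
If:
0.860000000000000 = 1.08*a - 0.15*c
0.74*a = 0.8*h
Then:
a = 1.08108108108108*h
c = 7.78378378378378*h - 5.73333333333333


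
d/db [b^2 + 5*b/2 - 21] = 2*b + 5/2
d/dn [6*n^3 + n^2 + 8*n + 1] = 18*n^2 + 2*n + 8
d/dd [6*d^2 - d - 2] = 12*d - 1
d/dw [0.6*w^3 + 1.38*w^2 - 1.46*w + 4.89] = 1.8*w^2 + 2.76*w - 1.46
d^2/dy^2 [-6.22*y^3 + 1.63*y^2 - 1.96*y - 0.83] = 3.26 - 37.32*y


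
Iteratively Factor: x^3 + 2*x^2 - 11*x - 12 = (x + 1)*(x^2 + x - 12) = (x - 3)*(x + 1)*(x + 4)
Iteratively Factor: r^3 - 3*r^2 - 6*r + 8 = (r + 2)*(r^2 - 5*r + 4) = (r - 4)*(r + 2)*(r - 1)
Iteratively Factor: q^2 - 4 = (q - 2)*(q + 2)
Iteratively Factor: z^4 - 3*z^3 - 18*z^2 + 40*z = (z + 4)*(z^3 - 7*z^2 + 10*z) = (z - 2)*(z + 4)*(z^2 - 5*z) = (z - 5)*(z - 2)*(z + 4)*(z)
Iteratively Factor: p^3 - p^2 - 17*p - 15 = (p + 3)*(p^2 - 4*p - 5) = (p - 5)*(p + 3)*(p + 1)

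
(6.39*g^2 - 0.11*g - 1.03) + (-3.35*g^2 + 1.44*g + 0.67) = 3.04*g^2 + 1.33*g - 0.36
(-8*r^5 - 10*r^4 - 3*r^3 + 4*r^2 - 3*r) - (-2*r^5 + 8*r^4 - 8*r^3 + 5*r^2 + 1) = -6*r^5 - 18*r^4 + 5*r^3 - r^2 - 3*r - 1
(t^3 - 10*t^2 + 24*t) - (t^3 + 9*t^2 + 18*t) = -19*t^2 + 6*t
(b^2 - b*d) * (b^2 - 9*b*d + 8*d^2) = b^4 - 10*b^3*d + 17*b^2*d^2 - 8*b*d^3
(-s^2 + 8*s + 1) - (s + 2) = -s^2 + 7*s - 1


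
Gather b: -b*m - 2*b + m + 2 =b*(-m - 2) + m + 2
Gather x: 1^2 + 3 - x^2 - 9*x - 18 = -x^2 - 9*x - 14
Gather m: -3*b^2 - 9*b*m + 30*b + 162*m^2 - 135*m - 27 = -3*b^2 + 30*b + 162*m^2 + m*(-9*b - 135) - 27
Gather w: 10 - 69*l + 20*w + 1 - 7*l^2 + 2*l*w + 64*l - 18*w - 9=-7*l^2 - 5*l + w*(2*l + 2) + 2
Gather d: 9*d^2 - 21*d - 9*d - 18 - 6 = 9*d^2 - 30*d - 24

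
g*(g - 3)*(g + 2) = g^3 - g^2 - 6*g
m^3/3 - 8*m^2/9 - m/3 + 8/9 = (m/3 + 1/3)*(m - 8/3)*(m - 1)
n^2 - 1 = (n - 1)*(n + 1)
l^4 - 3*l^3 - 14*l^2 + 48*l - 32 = (l - 4)*(l - 2)*(l - 1)*(l + 4)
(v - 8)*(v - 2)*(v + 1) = v^3 - 9*v^2 + 6*v + 16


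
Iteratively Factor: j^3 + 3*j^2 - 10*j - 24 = (j + 4)*(j^2 - j - 6) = (j + 2)*(j + 4)*(j - 3)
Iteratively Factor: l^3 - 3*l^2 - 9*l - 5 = (l + 1)*(l^2 - 4*l - 5) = (l - 5)*(l + 1)*(l + 1)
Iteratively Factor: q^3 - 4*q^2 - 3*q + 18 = (q + 2)*(q^2 - 6*q + 9) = (q - 3)*(q + 2)*(q - 3)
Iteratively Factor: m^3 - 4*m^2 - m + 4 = (m - 1)*(m^2 - 3*m - 4) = (m - 4)*(m - 1)*(m + 1)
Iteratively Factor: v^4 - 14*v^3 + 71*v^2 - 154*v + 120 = (v - 3)*(v^3 - 11*v^2 + 38*v - 40) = (v - 3)*(v - 2)*(v^2 - 9*v + 20) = (v - 4)*(v - 3)*(v - 2)*(v - 5)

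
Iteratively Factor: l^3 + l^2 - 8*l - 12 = (l + 2)*(l^2 - l - 6) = (l + 2)^2*(l - 3)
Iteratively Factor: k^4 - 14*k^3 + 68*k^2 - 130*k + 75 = (k - 5)*(k^3 - 9*k^2 + 23*k - 15) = (k - 5)*(k - 1)*(k^2 - 8*k + 15) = (k - 5)^2*(k - 1)*(k - 3)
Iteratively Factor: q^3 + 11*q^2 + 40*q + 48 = (q + 4)*(q^2 + 7*q + 12) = (q + 3)*(q + 4)*(q + 4)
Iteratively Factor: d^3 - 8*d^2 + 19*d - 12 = (d - 4)*(d^2 - 4*d + 3) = (d - 4)*(d - 1)*(d - 3)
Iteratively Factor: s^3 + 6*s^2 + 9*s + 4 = (s + 1)*(s^2 + 5*s + 4) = (s + 1)*(s + 4)*(s + 1)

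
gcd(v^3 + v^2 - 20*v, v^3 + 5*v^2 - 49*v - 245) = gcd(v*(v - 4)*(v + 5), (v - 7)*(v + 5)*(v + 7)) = v + 5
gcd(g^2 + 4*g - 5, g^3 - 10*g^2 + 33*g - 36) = 1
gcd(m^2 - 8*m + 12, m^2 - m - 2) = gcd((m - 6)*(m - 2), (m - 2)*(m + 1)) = m - 2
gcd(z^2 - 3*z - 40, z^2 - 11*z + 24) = z - 8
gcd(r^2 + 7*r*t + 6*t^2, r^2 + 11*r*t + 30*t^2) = r + 6*t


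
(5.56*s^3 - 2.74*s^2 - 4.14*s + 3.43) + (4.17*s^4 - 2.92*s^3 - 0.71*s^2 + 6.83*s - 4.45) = 4.17*s^4 + 2.64*s^3 - 3.45*s^2 + 2.69*s - 1.02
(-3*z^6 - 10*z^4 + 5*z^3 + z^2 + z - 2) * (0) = 0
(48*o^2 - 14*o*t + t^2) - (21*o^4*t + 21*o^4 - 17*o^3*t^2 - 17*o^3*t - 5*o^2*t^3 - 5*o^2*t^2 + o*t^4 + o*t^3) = -21*o^4*t - 21*o^4 + 17*o^3*t^2 + 17*o^3*t + 5*o^2*t^3 + 5*o^2*t^2 + 48*o^2 - o*t^4 - o*t^3 - 14*o*t + t^2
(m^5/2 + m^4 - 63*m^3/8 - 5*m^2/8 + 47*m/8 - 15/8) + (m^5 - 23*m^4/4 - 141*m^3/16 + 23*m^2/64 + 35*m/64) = 3*m^5/2 - 19*m^4/4 - 267*m^3/16 - 17*m^2/64 + 411*m/64 - 15/8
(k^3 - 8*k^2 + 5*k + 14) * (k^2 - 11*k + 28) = k^5 - 19*k^4 + 121*k^3 - 265*k^2 - 14*k + 392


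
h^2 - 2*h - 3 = (h - 3)*(h + 1)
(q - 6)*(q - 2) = q^2 - 8*q + 12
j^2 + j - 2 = (j - 1)*(j + 2)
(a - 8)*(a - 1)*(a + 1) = a^3 - 8*a^2 - a + 8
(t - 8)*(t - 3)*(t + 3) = t^3 - 8*t^2 - 9*t + 72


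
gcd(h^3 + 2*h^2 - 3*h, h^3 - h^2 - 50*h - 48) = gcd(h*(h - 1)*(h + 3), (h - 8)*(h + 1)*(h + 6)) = 1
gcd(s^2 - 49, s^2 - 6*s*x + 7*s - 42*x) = s + 7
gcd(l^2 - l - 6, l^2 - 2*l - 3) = l - 3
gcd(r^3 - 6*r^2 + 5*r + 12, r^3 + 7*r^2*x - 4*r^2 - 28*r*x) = r - 4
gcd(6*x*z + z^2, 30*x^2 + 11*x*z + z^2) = 6*x + z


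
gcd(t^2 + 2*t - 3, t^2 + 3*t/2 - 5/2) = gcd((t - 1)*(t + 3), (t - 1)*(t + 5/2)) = t - 1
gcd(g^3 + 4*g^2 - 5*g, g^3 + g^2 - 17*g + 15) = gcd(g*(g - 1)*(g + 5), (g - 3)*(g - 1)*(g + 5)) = g^2 + 4*g - 5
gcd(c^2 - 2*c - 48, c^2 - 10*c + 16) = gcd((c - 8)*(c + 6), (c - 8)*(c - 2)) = c - 8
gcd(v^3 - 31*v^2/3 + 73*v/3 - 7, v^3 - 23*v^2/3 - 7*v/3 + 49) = v^2 - 10*v + 21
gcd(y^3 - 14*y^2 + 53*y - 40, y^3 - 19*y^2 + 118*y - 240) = y^2 - 13*y + 40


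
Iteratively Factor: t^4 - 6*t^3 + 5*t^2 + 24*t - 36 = (t - 3)*(t^3 - 3*t^2 - 4*t + 12) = (t - 3)*(t - 2)*(t^2 - t - 6) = (t - 3)^2*(t - 2)*(t + 2)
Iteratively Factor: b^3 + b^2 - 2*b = (b + 2)*(b^2 - b) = b*(b + 2)*(b - 1)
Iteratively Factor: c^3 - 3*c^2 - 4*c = (c - 4)*(c^2 + c) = (c - 4)*(c + 1)*(c)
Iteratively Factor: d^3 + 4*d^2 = (d + 4)*(d^2) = d*(d + 4)*(d)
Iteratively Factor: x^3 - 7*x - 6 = (x - 3)*(x^2 + 3*x + 2) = (x - 3)*(x + 1)*(x + 2)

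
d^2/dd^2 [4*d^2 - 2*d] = 8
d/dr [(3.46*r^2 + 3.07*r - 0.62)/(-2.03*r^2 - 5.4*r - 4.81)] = (-12.4519*r^2 - 35.8024*r - 18.1147)/(4.1209*r^4 + 21.924*r^3 + 48.6886*r^2 + 51.948*r + 23.1361)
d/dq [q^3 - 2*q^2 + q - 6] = 3*q^2 - 4*q + 1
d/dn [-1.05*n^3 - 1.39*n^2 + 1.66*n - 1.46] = -3.15*n^2 - 2.78*n + 1.66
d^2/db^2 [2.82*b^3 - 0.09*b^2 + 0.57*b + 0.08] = 16.92*b - 0.18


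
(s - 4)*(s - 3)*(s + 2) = s^3 - 5*s^2 - 2*s + 24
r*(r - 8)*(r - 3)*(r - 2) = r^4 - 13*r^3 + 46*r^2 - 48*r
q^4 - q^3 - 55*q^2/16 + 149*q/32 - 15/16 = (q - 3/2)*(q - 5/4)*(q - 1/4)*(q + 2)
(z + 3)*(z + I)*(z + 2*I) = z^3 + 3*z^2 + 3*I*z^2 - 2*z + 9*I*z - 6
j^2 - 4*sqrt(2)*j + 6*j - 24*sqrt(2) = (j + 6)*(j - 4*sqrt(2))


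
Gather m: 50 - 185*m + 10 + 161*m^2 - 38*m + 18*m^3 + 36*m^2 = 18*m^3 + 197*m^2 - 223*m + 60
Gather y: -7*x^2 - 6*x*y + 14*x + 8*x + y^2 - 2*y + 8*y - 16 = -7*x^2 + 22*x + y^2 + y*(6 - 6*x) - 16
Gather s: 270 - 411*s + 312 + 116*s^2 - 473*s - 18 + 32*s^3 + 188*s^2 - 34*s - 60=32*s^3 + 304*s^2 - 918*s + 504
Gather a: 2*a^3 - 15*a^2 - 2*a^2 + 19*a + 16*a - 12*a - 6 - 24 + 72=2*a^3 - 17*a^2 + 23*a + 42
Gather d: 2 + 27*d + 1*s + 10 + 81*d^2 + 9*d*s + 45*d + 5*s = 81*d^2 + d*(9*s + 72) + 6*s + 12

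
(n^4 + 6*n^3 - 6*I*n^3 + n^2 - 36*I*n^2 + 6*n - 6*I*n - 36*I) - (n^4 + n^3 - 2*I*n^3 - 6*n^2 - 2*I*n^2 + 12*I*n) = 5*n^3 - 4*I*n^3 + 7*n^2 - 34*I*n^2 + 6*n - 18*I*n - 36*I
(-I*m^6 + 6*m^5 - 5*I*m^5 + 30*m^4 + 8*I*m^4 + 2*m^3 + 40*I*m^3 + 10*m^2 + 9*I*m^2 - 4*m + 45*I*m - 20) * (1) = -I*m^6 + 6*m^5 - 5*I*m^5 + 30*m^4 + 8*I*m^4 + 2*m^3 + 40*I*m^3 + 10*m^2 + 9*I*m^2 - 4*m + 45*I*m - 20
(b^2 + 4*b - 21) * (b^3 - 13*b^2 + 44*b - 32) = b^5 - 9*b^4 - 29*b^3 + 417*b^2 - 1052*b + 672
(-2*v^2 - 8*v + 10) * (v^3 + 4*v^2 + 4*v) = -2*v^5 - 16*v^4 - 30*v^3 + 8*v^2 + 40*v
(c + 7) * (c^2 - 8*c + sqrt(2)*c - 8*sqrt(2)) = c^3 - c^2 + sqrt(2)*c^2 - 56*c - sqrt(2)*c - 56*sqrt(2)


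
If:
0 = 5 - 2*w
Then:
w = 5/2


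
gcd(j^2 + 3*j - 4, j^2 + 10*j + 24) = j + 4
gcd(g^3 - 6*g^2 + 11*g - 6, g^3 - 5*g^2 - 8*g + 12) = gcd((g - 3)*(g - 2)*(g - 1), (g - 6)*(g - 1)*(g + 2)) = g - 1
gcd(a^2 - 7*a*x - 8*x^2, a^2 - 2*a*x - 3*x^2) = a + x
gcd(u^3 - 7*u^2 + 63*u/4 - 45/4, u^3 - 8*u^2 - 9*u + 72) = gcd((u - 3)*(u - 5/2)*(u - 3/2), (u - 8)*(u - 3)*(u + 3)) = u - 3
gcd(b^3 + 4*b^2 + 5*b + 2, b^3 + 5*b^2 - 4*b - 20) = b + 2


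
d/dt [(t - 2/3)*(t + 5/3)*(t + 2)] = 3*t^2 + 6*t + 8/9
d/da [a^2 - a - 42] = 2*a - 1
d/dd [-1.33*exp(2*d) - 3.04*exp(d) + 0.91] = (-2.66*exp(d) - 3.04)*exp(d)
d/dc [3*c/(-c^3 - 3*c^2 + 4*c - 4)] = 3*(2*c^3 + 3*c^2 - 4)/(c^6 + 6*c^5 + c^4 - 16*c^3 + 40*c^2 - 32*c + 16)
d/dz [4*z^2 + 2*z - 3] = 8*z + 2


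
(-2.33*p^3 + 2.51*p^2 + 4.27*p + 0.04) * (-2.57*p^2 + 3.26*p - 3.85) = 5.9881*p^5 - 14.0465*p^4 + 6.1792*p^3 + 4.1539*p^2 - 16.3091*p - 0.154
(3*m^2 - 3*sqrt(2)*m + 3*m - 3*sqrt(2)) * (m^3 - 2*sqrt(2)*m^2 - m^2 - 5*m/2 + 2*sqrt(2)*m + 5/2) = 3*m^5 - 9*sqrt(2)*m^4 + 3*m^3/2 + 33*sqrt(2)*m^2/2 - 9*m/2 - 15*sqrt(2)/2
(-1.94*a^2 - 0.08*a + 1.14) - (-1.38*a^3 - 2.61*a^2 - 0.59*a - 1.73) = 1.38*a^3 + 0.67*a^2 + 0.51*a + 2.87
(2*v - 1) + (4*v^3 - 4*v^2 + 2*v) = 4*v^3 - 4*v^2 + 4*v - 1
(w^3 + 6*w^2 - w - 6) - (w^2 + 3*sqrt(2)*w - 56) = w^3 + 5*w^2 - 3*sqrt(2)*w - w + 50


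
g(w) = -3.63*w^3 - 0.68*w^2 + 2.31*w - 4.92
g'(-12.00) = -1549.53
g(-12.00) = 6142.08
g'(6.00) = -397.89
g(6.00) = -799.62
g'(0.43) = -0.29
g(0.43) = -4.34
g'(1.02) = -10.41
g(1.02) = -7.12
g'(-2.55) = -65.03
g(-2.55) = 44.96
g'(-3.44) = -121.88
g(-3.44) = 126.86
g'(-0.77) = -3.10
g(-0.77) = -5.44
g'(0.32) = 0.76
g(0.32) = -4.37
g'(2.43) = -65.30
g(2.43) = -55.41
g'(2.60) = -74.84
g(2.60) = -67.31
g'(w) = -10.89*w^2 - 1.36*w + 2.31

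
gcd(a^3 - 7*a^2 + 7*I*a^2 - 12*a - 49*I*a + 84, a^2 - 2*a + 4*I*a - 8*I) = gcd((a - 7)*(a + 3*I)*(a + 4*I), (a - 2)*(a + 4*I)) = a + 4*I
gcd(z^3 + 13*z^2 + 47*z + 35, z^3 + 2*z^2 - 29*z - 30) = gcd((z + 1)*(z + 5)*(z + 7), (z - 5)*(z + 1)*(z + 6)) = z + 1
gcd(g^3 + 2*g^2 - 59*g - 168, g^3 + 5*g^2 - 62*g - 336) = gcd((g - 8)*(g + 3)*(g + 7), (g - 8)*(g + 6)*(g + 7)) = g^2 - g - 56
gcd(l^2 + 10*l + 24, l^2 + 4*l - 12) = l + 6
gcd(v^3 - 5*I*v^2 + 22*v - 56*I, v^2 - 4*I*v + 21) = v - 7*I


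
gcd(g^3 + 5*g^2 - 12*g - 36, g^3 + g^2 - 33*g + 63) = g - 3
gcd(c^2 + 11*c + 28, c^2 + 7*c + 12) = c + 4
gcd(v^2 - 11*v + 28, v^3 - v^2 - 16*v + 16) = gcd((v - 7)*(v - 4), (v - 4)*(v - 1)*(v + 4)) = v - 4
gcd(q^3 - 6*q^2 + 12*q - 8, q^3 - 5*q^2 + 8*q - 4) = q^2 - 4*q + 4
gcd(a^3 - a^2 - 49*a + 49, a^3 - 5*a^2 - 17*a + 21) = a^2 - 8*a + 7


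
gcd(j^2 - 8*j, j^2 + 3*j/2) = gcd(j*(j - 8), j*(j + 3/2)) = j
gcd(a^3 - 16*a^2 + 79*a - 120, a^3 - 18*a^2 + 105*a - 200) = a^2 - 13*a + 40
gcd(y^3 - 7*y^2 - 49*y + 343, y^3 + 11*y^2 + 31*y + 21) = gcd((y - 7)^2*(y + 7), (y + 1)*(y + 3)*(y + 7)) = y + 7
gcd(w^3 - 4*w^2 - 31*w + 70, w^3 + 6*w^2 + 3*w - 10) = w + 5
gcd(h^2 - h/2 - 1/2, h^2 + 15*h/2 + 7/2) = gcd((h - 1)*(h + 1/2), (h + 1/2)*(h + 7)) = h + 1/2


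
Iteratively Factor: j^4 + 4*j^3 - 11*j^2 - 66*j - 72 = (j + 3)*(j^3 + j^2 - 14*j - 24) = (j + 3)^2*(j^2 - 2*j - 8) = (j - 4)*(j + 3)^2*(j + 2)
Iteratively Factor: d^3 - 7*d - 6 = (d + 1)*(d^2 - d - 6) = (d - 3)*(d + 1)*(d + 2)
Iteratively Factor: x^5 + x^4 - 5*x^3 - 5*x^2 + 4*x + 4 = (x + 1)*(x^4 - 5*x^2 + 4) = (x - 1)*(x + 1)*(x^3 + x^2 - 4*x - 4) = (x - 1)*(x + 1)^2*(x^2 - 4) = (x - 2)*(x - 1)*(x + 1)^2*(x + 2)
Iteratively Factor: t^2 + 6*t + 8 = (t + 2)*(t + 4)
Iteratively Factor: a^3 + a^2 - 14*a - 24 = (a + 2)*(a^2 - a - 12) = (a - 4)*(a + 2)*(a + 3)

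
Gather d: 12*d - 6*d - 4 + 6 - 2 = 6*d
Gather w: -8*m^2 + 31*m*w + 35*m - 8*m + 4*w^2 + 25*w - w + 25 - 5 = -8*m^2 + 27*m + 4*w^2 + w*(31*m + 24) + 20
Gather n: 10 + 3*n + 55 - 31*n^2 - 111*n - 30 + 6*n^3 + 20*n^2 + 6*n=6*n^3 - 11*n^2 - 102*n + 35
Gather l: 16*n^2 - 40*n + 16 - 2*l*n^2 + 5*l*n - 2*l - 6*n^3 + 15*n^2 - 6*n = l*(-2*n^2 + 5*n - 2) - 6*n^3 + 31*n^2 - 46*n + 16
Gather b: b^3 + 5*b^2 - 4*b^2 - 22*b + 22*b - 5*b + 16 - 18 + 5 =b^3 + b^2 - 5*b + 3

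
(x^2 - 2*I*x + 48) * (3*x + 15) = 3*x^3 + 15*x^2 - 6*I*x^2 + 144*x - 30*I*x + 720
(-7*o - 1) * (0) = 0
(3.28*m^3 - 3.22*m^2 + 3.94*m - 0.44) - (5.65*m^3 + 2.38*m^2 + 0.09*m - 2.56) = -2.37*m^3 - 5.6*m^2 + 3.85*m + 2.12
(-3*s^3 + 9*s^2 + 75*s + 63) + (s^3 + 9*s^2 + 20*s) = -2*s^3 + 18*s^2 + 95*s + 63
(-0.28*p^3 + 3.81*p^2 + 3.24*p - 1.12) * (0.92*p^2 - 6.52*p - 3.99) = -0.2576*p^5 + 5.3308*p^4 - 20.7432*p^3 - 37.3571*p^2 - 5.6252*p + 4.4688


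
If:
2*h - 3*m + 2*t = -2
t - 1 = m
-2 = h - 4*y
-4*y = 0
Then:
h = -2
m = 0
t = 1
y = 0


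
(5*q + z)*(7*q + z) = 35*q^2 + 12*q*z + z^2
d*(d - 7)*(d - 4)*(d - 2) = d^4 - 13*d^3 + 50*d^2 - 56*d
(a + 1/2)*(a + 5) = a^2 + 11*a/2 + 5/2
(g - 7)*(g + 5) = g^2 - 2*g - 35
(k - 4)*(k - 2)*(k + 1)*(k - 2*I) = k^4 - 5*k^3 - 2*I*k^3 + 2*k^2 + 10*I*k^2 + 8*k - 4*I*k - 16*I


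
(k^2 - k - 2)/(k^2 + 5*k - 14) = (k + 1)/(k + 7)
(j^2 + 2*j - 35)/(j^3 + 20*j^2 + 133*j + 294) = (j - 5)/(j^2 + 13*j + 42)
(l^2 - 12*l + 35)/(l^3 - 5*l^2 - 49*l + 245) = 1/(l + 7)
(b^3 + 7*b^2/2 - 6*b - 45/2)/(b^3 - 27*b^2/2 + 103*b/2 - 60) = (b^2 + 6*b + 9)/(b^2 - 11*b + 24)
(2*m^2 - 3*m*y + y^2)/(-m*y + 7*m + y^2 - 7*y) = (-2*m + y)/(y - 7)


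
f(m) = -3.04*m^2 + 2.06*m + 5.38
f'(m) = 2.06 - 6.08*m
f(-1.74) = -7.41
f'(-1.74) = 12.64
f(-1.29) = -2.34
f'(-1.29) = 9.90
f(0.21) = 5.68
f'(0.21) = 0.78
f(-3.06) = -29.39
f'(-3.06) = 20.66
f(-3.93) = -49.67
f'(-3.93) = 25.95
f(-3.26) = -33.64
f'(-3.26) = 21.88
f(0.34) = 5.73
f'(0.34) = -0.01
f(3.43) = -23.32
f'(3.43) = -18.79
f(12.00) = -407.66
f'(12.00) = -70.90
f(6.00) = -91.70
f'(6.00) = -34.42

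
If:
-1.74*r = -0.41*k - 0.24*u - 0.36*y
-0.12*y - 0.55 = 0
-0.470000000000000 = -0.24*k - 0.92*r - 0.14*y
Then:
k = 4.34360845495722 - 0.277805737292401*u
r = 0.0724710619023654*u + 0.075218084214058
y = -4.58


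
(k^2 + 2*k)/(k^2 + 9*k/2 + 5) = 2*k/(2*k + 5)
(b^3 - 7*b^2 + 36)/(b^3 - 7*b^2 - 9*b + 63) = (b^2 - 4*b - 12)/(b^2 - 4*b - 21)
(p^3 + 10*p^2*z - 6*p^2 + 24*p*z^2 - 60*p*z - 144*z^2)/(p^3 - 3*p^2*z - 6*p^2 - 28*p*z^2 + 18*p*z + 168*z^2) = (-p - 6*z)/(-p + 7*z)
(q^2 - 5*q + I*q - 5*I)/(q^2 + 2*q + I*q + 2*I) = (q - 5)/(q + 2)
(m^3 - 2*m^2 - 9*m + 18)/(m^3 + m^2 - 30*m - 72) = (m^2 - 5*m + 6)/(m^2 - 2*m - 24)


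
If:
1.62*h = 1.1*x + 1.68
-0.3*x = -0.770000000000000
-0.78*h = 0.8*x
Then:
No Solution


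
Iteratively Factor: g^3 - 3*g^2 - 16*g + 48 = (g - 4)*(g^2 + g - 12) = (g - 4)*(g - 3)*(g + 4)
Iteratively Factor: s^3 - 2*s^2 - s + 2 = (s - 2)*(s^2 - 1) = (s - 2)*(s - 1)*(s + 1)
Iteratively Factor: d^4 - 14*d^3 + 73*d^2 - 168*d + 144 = (d - 4)*(d^3 - 10*d^2 + 33*d - 36) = (d - 4)*(d - 3)*(d^2 - 7*d + 12) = (d - 4)*(d - 3)^2*(d - 4)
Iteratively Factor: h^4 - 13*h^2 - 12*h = (h + 1)*(h^3 - h^2 - 12*h) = (h + 1)*(h + 3)*(h^2 - 4*h) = (h - 4)*(h + 1)*(h + 3)*(h)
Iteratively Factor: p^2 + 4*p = (p + 4)*(p)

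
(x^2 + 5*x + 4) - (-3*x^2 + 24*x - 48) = 4*x^2 - 19*x + 52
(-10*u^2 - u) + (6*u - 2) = -10*u^2 + 5*u - 2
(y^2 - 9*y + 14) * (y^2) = y^4 - 9*y^3 + 14*y^2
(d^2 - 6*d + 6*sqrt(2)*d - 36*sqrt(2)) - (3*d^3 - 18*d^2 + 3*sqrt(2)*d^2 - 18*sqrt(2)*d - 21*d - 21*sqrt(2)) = -3*d^3 - 3*sqrt(2)*d^2 + 19*d^2 + 15*d + 24*sqrt(2)*d - 15*sqrt(2)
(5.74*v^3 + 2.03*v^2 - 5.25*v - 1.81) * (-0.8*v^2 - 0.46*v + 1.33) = -4.592*v^5 - 4.2644*v^4 + 10.9004*v^3 + 6.5629*v^2 - 6.1499*v - 2.4073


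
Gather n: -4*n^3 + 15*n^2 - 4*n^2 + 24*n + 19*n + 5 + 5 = -4*n^3 + 11*n^2 + 43*n + 10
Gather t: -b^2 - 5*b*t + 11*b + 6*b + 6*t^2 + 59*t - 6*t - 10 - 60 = -b^2 + 17*b + 6*t^2 + t*(53 - 5*b) - 70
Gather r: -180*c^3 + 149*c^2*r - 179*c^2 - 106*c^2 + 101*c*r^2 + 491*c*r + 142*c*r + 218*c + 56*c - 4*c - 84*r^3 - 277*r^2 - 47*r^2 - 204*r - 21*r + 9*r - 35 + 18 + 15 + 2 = -180*c^3 - 285*c^2 + 270*c - 84*r^3 + r^2*(101*c - 324) + r*(149*c^2 + 633*c - 216)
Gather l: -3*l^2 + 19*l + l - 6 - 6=-3*l^2 + 20*l - 12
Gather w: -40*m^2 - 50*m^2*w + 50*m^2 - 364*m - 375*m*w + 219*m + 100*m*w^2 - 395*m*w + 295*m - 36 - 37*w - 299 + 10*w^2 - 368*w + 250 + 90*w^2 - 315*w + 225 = 10*m^2 + 150*m + w^2*(100*m + 100) + w*(-50*m^2 - 770*m - 720) + 140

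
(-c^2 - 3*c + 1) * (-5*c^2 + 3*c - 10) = 5*c^4 + 12*c^3 - 4*c^2 + 33*c - 10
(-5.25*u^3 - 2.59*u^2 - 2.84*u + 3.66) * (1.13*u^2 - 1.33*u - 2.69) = -5.9325*u^5 + 4.0558*u^4 + 14.358*u^3 + 14.8801*u^2 + 2.7718*u - 9.8454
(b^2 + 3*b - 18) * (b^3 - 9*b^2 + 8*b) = b^5 - 6*b^4 - 37*b^3 + 186*b^2 - 144*b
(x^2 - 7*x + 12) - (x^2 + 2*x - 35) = 47 - 9*x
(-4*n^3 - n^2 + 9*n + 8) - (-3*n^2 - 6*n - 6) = -4*n^3 + 2*n^2 + 15*n + 14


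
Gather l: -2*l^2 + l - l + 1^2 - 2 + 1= -2*l^2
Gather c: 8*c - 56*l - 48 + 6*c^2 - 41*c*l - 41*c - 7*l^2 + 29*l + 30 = 6*c^2 + c*(-41*l - 33) - 7*l^2 - 27*l - 18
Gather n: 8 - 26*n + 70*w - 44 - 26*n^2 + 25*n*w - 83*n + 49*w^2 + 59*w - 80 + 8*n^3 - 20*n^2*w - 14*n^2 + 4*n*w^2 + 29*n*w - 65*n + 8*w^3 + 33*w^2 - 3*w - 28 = 8*n^3 + n^2*(-20*w - 40) + n*(4*w^2 + 54*w - 174) + 8*w^3 + 82*w^2 + 126*w - 144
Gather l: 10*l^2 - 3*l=10*l^2 - 3*l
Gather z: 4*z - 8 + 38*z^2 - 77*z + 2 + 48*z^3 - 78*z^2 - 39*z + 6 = 48*z^3 - 40*z^2 - 112*z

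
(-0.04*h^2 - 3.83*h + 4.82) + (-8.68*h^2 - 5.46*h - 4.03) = -8.72*h^2 - 9.29*h + 0.79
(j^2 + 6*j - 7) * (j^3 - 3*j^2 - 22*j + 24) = j^5 + 3*j^4 - 47*j^3 - 87*j^2 + 298*j - 168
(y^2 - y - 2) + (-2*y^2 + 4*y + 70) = -y^2 + 3*y + 68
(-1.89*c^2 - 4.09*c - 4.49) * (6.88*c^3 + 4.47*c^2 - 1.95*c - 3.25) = -13.0032*c^5 - 36.5875*c^4 - 45.488*c^3 - 5.9523*c^2 + 22.048*c + 14.5925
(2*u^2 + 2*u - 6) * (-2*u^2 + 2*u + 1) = -4*u^4 + 18*u^2 - 10*u - 6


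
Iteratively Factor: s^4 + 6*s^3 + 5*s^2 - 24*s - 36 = (s + 3)*(s^3 + 3*s^2 - 4*s - 12) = (s + 3)^2*(s^2 - 4) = (s + 2)*(s + 3)^2*(s - 2)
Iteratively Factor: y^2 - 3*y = (y)*(y - 3)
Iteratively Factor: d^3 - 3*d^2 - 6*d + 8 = (d - 1)*(d^2 - 2*d - 8) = (d - 4)*(d - 1)*(d + 2)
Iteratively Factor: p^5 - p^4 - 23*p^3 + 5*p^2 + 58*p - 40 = (p - 5)*(p^4 + 4*p^3 - 3*p^2 - 10*p + 8) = (p - 5)*(p - 1)*(p^3 + 5*p^2 + 2*p - 8) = (p - 5)*(p - 1)^2*(p^2 + 6*p + 8) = (p - 5)*(p - 1)^2*(p + 2)*(p + 4)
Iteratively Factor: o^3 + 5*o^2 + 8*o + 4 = (o + 1)*(o^2 + 4*o + 4) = (o + 1)*(o + 2)*(o + 2)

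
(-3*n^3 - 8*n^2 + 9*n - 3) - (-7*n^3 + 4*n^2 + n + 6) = 4*n^3 - 12*n^2 + 8*n - 9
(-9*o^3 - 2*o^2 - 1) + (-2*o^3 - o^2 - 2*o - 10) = -11*o^3 - 3*o^2 - 2*o - 11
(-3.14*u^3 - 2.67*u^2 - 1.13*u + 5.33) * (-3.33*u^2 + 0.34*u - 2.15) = 10.4562*u^5 + 7.8235*u^4 + 9.6061*u^3 - 12.3926*u^2 + 4.2417*u - 11.4595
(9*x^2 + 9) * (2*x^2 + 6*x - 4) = 18*x^4 + 54*x^3 - 18*x^2 + 54*x - 36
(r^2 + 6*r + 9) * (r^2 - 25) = r^4 + 6*r^3 - 16*r^2 - 150*r - 225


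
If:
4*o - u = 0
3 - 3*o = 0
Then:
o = 1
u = 4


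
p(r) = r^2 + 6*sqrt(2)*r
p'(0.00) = 8.49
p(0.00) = 0.00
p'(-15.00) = -21.51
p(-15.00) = 97.72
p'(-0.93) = 6.63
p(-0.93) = -7.03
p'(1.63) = 11.75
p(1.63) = 16.49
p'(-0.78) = 6.93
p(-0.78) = -6.01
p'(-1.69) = 5.11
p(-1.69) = -11.48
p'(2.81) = 14.11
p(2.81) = 31.74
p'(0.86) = 10.21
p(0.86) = 8.04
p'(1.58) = 11.65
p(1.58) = 15.90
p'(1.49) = 11.47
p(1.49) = 14.86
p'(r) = 2*r + 6*sqrt(2)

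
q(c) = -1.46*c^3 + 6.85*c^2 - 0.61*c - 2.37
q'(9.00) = -232.09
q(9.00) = -517.35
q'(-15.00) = -1191.61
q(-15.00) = 6475.53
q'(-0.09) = -1.88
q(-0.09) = -2.26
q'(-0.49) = -8.37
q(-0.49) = -0.25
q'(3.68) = -9.51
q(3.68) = 15.39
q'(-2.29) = -54.95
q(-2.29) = 52.48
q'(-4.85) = -170.08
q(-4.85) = 328.28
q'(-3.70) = -111.26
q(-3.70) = 167.62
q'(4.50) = -27.66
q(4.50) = 0.56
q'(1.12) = 9.24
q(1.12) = 3.49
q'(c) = -4.38*c^2 + 13.7*c - 0.61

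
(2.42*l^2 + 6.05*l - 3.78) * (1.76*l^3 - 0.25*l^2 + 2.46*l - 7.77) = 4.2592*l^5 + 10.043*l^4 - 2.2121*l^3 - 2.9754*l^2 - 56.3073*l + 29.3706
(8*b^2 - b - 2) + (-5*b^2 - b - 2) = 3*b^2 - 2*b - 4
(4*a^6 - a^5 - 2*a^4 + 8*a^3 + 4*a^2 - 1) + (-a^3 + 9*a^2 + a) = 4*a^6 - a^5 - 2*a^4 + 7*a^3 + 13*a^2 + a - 1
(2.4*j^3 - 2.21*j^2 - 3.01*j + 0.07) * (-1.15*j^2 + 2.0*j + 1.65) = -2.76*j^5 + 7.3415*j^4 + 3.0015*j^3 - 9.747*j^2 - 4.8265*j + 0.1155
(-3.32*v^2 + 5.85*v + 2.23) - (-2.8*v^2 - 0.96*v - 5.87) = -0.52*v^2 + 6.81*v + 8.1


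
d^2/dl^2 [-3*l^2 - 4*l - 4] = -6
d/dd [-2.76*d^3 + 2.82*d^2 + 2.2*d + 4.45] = -8.28*d^2 + 5.64*d + 2.2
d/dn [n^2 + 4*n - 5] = 2*n + 4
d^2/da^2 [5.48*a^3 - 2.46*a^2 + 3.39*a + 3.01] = 32.88*a - 4.92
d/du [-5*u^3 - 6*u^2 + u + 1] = -15*u^2 - 12*u + 1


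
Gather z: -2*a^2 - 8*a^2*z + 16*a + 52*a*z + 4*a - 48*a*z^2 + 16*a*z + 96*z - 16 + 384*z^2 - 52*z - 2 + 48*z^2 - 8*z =-2*a^2 + 20*a + z^2*(432 - 48*a) + z*(-8*a^2 + 68*a + 36) - 18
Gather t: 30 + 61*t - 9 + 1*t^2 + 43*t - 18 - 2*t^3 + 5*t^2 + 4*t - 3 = -2*t^3 + 6*t^2 + 108*t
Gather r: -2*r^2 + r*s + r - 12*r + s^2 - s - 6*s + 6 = -2*r^2 + r*(s - 11) + s^2 - 7*s + 6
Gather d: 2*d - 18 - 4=2*d - 22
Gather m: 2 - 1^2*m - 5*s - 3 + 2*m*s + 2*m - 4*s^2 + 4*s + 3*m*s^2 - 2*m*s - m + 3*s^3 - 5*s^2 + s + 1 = 3*m*s^2 + 3*s^3 - 9*s^2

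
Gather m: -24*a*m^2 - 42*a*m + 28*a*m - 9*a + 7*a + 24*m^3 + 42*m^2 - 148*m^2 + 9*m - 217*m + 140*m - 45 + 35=-2*a + 24*m^3 + m^2*(-24*a - 106) + m*(-14*a - 68) - 10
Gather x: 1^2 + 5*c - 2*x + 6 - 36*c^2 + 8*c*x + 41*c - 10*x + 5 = -36*c^2 + 46*c + x*(8*c - 12) + 12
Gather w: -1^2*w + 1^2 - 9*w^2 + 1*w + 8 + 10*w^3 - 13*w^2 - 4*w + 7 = 10*w^3 - 22*w^2 - 4*w + 16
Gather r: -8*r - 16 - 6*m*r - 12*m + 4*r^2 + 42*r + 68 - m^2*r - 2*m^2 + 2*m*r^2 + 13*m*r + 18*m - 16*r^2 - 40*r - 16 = -2*m^2 + 6*m + r^2*(2*m - 12) + r*(-m^2 + 7*m - 6) + 36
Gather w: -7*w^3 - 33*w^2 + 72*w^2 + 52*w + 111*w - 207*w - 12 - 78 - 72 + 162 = -7*w^3 + 39*w^2 - 44*w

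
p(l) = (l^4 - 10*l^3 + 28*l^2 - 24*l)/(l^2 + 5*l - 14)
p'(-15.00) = -32.20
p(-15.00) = 669.38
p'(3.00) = -0.81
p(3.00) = -0.90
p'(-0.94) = 5.42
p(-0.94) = -3.16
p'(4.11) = -0.14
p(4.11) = -1.48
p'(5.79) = 1.59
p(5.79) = -0.36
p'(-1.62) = 10.06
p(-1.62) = -8.31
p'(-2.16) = 15.64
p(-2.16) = -15.15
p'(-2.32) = 17.75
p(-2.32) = -17.82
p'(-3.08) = 32.14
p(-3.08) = -36.24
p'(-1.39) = 8.24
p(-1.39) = -6.21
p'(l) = (-2*l - 5)*(l^4 - 10*l^3 + 28*l^2 - 24*l)/(l^2 + 5*l - 14)^2 + (4*l^3 - 30*l^2 + 56*l - 24)/(l^2 + 5*l - 14)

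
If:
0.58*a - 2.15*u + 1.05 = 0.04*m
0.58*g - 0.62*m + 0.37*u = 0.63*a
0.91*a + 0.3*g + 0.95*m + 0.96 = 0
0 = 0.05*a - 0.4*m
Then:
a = -0.64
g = -0.99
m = -0.08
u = 0.32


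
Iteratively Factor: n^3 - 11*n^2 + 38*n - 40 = (n - 4)*(n^2 - 7*n + 10) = (n - 5)*(n - 4)*(n - 2)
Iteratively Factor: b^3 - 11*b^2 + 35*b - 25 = (b - 1)*(b^2 - 10*b + 25) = (b - 5)*(b - 1)*(b - 5)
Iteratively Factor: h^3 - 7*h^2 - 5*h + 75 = (h - 5)*(h^2 - 2*h - 15) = (h - 5)^2*(h + 3)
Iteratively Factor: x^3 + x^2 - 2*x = (x)*(x^2 + x - 2) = x*(x - 1)*(x + 2)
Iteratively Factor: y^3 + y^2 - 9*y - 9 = (y + 3)*(y^2 - 2*y - 3) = (y - 3)*(y + 3)*(y + 1)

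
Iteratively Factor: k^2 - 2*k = (k)*(k - 2)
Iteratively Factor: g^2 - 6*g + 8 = (g - 4)*(g - 2)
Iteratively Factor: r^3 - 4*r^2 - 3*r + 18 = (r + 2)*(r^2 - 6*r + 9) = (r - 3)*(r + 2)*(r - 3)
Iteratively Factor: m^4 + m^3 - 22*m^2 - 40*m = (m - 5)*(m^3 + 6*m^2 + 8*m) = (m - 5)*(m + 4)*(m^2 + 2*m) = (m - 5)*(m + 2)*(m + 4)*(m)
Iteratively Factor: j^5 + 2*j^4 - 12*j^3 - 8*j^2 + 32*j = (j + 2)*(j^4 - 12*j^2 + 16*j) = (j + 2)*(j + 4)*(j^3 - 4*j^2 + 4*j) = (j - 2)*(j + 2)*(j + 4)*(j^2 - 2*j) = j*(j - 2)*(j + 2)*(j + 4)*(j - 2)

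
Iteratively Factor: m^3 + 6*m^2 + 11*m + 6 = (m + 1)*(m^2 + 5*m + 6) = (m + 1)*(m + 3)*(m + 2)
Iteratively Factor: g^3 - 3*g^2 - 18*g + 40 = (g - 2)*(g^2 - g - 20) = (g - 5)*(g - 2)*(g + 4)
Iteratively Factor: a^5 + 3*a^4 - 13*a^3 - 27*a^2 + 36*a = (a)*(a^4 + 3*a^3 - 13*a^2 - 27*a + 36) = a*(a + 4)*(a^3 - a^2 - 9*a + 9) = a*(a - 1)*(a + 4)*(a^2 - 9) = a*(a - 1)*(a + 3)*(a + 4)*(a - 3)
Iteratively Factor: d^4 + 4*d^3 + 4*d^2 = (d)*(d^3 + 4*d^2 + 4*d) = d*(d + 2)*(d^2 + 2*d) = d*(d + 2)^2*(d)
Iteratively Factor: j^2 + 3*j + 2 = (j + 2)*(j + 1)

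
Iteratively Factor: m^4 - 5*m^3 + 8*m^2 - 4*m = (m - 1)*(m^3 - 4*m^2 + 4*m) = (m - 2)*(m - 1)*(m^2 - 2*m) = (m - 2)^2*(m - 1)*(m)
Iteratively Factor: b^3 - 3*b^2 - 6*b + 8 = (b - 4)*(b^2 + b - 2) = (b - 4)*(b - 1)*(b + 2)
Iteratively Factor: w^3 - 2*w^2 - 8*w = (w - 4)*(w^2 + 2*w) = w*(w - 4)*(w + 2)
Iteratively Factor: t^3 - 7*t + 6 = (t + 3)*(t^2 - 3*t + 2) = (t - 2)*(t + 3)*(t - 1)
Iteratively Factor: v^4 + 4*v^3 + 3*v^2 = (v)*(v^3 + 4*v^2 + 3*v) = v*(v + 1)*(v^2 + 3*v) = v^2*(v + 1)*(v + 3)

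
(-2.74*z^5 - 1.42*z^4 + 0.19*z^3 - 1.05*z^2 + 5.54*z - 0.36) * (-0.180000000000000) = 0.4932*z^5 + 0.2556*z^4 - 0.0342*z^3 + 0.189*z^2 - 0.9972*z + 0.0648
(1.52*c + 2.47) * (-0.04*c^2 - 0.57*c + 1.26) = -0.0608*c^3 - 0.9652*c^2 + 0.5073*c + 3.1122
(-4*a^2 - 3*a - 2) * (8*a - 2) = -32*a^3 - 16*a^2 - 10*a + 4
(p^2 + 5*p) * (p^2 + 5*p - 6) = p^4 + 10*p^3 + 19*p^2 - 30*p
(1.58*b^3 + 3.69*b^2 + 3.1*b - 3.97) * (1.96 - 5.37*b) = -8.4846*b^4 - 16.7185*b^3 - 9.4146*b^2 + 27.3949*b - 7.7812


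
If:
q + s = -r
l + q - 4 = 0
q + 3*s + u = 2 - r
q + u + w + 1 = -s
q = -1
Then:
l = 5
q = -1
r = -w - 1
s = w + 2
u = -2*w - 2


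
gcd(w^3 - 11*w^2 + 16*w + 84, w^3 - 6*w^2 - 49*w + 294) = w^2 - 13*w + 42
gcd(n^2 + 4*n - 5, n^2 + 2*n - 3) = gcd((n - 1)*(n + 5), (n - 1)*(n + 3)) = n - 1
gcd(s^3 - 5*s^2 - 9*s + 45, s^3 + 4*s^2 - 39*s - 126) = s + 3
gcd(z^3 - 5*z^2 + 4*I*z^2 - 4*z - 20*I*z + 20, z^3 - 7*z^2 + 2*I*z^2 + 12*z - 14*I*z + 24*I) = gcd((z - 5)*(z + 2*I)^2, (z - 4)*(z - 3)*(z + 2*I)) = z + 2*I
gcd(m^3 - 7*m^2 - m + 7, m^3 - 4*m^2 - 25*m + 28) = m^2 - 8*m + 7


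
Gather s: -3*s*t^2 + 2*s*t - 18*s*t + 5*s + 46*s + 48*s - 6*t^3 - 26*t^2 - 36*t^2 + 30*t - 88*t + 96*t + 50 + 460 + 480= s*(-3*t^2 - 16*t + 99) - 6*t^3 - 62*t^2 + 38*t + 990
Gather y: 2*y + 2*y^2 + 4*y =2*y^2 + 6*y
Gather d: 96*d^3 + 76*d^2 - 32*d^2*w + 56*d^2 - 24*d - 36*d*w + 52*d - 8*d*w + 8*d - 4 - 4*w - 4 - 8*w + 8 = 96*d^3 + d^2*(132 - 32*w) + d*(36 - 44*w) - 12*w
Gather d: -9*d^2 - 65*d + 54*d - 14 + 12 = -9*d^2 - 11*d - 2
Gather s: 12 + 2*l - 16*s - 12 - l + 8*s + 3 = l - 8*s + 3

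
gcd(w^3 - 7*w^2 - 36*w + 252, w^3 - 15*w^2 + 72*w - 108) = w - 6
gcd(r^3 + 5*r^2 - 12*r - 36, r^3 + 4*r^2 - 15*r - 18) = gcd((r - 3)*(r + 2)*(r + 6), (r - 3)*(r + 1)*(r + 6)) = r^2 + 3*r - 18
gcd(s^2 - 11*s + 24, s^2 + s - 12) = s - 3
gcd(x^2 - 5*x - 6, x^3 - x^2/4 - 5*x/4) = x + 1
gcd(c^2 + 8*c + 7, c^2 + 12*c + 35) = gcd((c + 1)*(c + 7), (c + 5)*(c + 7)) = c + 7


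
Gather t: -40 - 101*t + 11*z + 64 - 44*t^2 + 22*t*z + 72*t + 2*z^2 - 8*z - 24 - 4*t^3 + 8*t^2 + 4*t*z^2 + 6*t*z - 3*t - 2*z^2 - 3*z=-4*t^3 - 36*t^2 + t*(4*z^2 + 28*z - 32)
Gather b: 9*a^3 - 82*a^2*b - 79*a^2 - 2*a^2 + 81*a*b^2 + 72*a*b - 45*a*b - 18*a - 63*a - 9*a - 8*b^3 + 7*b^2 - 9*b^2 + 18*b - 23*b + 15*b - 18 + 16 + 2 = 9*a^3 - 81*a^2 - 90*a - 8*b^3 + b^2*(81*a - 2) + b*(-82*a^2 + 27*a + 10)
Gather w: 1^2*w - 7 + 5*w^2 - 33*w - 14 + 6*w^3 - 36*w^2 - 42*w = 6*w^3 - 31*w^2 - 74*w - 21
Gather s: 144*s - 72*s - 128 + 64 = 72*s - 64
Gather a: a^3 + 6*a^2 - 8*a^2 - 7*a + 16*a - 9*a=a^3 - 2*a^2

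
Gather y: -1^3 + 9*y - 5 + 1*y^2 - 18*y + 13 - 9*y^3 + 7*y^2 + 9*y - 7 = -9*y^3 + 8*y^2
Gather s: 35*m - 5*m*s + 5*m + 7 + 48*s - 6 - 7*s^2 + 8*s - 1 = 40*m - 7*s^2 + s*(56 - 5*m)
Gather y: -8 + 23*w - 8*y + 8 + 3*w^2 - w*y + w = 3*w^2 + 24*w + y*(-w - 8)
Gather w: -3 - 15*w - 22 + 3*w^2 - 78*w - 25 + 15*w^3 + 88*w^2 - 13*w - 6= 15*w^3 + 91*w^2 - 106*w - 56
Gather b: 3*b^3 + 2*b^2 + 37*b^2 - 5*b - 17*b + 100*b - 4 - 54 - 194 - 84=3*b^3 + 39*b^2 + 78*b - 336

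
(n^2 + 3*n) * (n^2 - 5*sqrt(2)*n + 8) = n^4 - 5*sqrt(2)*n^3 + 3*n^3 - 15*sqrt(2)*n^2 + 8*n^2 + 24*n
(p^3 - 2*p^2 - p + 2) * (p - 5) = p^4 - 7*p^3 + 9*p^2 + 7*p - 10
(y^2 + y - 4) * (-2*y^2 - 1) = -2*y^4 - 2*y^3 + 7*y^2 - y + 4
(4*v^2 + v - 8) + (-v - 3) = 4*v^2 - 11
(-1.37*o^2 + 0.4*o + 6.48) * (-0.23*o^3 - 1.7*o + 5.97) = 0.3151*o^5 - 0.092*o^4 + 0.8386*o^3 - 8.8589*o^2 - 8.628*o + 38.6856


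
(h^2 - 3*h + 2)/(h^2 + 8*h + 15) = (h^2 - 3*h + 2)/(h^2 + 8*h + 15)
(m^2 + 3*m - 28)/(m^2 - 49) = (m - 4)/(m - 7)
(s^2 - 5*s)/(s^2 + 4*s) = (s - 5)/(s + 4)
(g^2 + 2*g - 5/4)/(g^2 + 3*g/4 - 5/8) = 2*(2*g + 5)/(4*g + 5)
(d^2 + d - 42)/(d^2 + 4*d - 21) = (d - 6)/(d - 3)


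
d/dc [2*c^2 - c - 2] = 4*c - 1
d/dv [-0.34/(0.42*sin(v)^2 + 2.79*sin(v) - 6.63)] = (0.2856*sin(v) + 0.9486)*cos(v)/(0.42*sin(v)^2 + 2.79*sin(v) - 6.63)^2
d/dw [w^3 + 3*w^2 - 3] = 3*w*(w + 2)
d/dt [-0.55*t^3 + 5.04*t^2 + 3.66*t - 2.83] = -1.65*t^2 + 10.08*t + 3.66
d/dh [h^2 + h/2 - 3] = 2*h + 1/2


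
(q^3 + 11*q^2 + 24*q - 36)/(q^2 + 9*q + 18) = (q^2 + 5*q - 6)/(q + 3)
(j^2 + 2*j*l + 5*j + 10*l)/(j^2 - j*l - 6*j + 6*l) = (j^2 + 2*j*l + 5*j + 10*l)/(j^2 - j*l - 6*j + 6*l)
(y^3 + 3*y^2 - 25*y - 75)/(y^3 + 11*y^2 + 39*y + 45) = (y - 5)/(y + 3)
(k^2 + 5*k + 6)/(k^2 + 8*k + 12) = (k + 3)/(k + 6)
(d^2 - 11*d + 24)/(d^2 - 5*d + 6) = (d - 8)/(d - 2)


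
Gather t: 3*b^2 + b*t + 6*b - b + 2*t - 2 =3*b^2 + 5*b + t*(b + 2) - 2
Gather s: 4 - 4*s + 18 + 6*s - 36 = 2*s - 14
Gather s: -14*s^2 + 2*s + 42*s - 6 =-14*s^2 + 44*s - 6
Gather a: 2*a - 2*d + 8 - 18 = 2*a - 2*d - 10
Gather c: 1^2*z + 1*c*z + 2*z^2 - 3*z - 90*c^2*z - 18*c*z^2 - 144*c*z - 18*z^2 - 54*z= -90*c^2*z + c*(-18*z^2 - 143*z) - 16*z^2 - 56*z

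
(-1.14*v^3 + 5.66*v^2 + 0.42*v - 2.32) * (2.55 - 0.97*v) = 1.1058*v^4 - 8.3972*v^3 + 14.0256*v^2 + 3.3214*v - 5.916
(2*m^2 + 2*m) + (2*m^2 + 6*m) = 4*m^2 + 8*m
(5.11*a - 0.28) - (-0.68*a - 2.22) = 5.79*a + 1.94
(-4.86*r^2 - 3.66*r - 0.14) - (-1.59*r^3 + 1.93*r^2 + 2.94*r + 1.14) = 1.59*r^3 - 6.79*r^2 - 6.6*r - 1.28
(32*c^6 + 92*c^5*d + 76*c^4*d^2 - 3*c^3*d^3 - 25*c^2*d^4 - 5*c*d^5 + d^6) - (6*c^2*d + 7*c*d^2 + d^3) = 32*c^6 + 92*c^5*d + 76*c^4*d^2 - 3*c^3*d^3 - 25*c^2*d^4 - 6*c^2*d - 5*c*d^5 - 7*c*d^2 + d^6 - d^3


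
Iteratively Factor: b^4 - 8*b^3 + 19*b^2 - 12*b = (b - 1)*(b^3 - 7*b^2 + 12*b) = (b - 3)*(b - 1)*(b^2 - 4*b) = b*(b - 3)*(b - 1)*(b - 4)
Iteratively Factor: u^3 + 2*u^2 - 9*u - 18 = (u - 3)*(u^2 + 5*u + 6) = (u - 3)*(u + 3)*(u + 2)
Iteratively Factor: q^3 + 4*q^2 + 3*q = (q + 1)*(q^2 + 3*q) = (q + 1)*(q + 3)*(q)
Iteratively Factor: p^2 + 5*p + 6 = (p + 3)*(p + 2)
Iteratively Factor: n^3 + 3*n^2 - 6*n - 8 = (n + 4)*(n^2 - n - 2) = (n + 1)*(n + 4)*(n - 2)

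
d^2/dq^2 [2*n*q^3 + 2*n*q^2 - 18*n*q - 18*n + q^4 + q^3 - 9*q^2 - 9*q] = 12*n*q + 4*n + 12*q^2 + 6*q - 18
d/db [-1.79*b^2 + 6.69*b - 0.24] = 6.69 - 3.58*b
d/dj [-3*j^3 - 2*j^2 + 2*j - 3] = -9*j^2 - 4*j + 2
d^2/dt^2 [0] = 0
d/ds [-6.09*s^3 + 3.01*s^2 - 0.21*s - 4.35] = -18.27*s^2 + 6.02*s - 0.21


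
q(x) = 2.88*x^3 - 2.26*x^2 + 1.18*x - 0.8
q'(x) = 8.64*x^2 - 4.52*x + 1.18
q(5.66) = 455.68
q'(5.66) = 252.38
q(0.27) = -0.59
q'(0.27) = 0.59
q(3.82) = 131.27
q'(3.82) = 109.99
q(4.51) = 222.75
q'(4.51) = 156.53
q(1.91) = 13.28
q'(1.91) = 24.07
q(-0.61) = -3.01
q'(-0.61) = 7.15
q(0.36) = -0.53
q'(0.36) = 0.67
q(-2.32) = -51.66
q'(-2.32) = 58.17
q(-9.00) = -2294.00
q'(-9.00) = 741.70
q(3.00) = 60.16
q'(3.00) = 65.38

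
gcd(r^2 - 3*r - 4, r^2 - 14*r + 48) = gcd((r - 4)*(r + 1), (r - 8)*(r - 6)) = 1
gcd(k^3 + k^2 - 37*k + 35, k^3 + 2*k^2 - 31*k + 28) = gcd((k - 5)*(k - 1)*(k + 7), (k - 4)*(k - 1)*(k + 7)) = k^2 + 6*k - 7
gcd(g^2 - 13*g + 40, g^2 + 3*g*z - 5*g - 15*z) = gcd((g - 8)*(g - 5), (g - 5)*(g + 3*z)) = g - 5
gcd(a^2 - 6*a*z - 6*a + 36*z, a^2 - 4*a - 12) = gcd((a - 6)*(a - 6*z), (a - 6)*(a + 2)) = a - 6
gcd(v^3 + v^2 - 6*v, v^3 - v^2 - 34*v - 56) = 1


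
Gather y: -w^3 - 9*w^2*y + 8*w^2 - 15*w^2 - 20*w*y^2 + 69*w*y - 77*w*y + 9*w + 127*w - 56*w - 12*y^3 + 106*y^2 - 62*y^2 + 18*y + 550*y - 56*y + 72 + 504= -w^3 - 7*w^2 + 80*w - 12*y^3 + y^2*(44 - 20*w) + y*(-9*w^2 - 8*w + 512) + 576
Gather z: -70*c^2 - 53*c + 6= -70*c^2 - 53*c + 6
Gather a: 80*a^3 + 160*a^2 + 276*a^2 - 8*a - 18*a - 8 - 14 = 80*a^3 + 436*a^2 - 26*a - 22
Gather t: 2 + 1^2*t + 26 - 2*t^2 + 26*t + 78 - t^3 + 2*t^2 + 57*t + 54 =-t^3 + 84*t + 160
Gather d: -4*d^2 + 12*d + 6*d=-4*d^2 + 18*d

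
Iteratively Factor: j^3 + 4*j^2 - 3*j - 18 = (j + 3)*(j^2 + j - 6) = (j + 3)^2*(j - 2)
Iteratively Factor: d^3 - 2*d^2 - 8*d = (d - 4)*(d^2 + 2*d) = (d - 4)*(d + 2)*(d)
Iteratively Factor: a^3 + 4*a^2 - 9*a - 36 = (a - 3)*(a^2 + 7*a + 12) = (a - 3)*(a + 4)*(a + 3)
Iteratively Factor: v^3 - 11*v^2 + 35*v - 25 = (v - 1)*(v^2 - 10*v + 25) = (v - 5)*(v - 1)*(v - 5)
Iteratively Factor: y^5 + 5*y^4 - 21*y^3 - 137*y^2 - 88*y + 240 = (y + 4)*(y^4 + y^3 - 25*y^2 - 37*y + 60) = (y + 4)^2*(y^3 - 3*y^2 - 13*y + 15) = (y + 3)*(y + 4)^2*(y^2 - 6*y + 5) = (y - 1)*(y + 3)*(y + 4)^2*(y - 5)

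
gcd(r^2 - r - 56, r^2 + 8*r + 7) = r + 7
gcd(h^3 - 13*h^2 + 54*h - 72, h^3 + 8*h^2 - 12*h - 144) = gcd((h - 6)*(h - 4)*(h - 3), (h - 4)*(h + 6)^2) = h - 4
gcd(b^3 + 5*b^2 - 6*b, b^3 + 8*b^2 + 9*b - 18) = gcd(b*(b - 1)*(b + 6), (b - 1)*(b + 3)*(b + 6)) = b^2 + 5*b - 6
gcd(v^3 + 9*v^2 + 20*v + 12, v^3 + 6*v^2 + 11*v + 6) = v^2 + 3*v + 2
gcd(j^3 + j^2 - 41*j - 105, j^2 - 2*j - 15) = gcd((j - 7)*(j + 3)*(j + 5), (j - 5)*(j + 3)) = j + 3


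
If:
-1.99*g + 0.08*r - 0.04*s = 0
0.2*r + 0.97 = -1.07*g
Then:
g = -0.0165425971877585*s - 0.160463192721257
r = 0.0885028949545079*s - 3.99152191894127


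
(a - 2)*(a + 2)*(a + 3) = a^3 + 3*a^2 - 4*a - 12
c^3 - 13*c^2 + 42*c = c*(c - 7)*(c - 6)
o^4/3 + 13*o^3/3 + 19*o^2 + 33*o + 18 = (o/3 + 1)*(o + 1)*(o + 3)*(o + 6)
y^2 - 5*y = y*(y - 5)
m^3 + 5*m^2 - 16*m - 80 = (m - 4)*(m + 4)*(m + 5)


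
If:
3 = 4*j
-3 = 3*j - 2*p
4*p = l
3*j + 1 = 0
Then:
No Solution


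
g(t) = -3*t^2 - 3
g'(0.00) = 0.00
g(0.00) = -3.00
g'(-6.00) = 36.00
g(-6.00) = -111.00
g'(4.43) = -26.58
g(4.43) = -61.87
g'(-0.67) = 4.02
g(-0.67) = -4.35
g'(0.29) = -1.74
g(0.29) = -3.25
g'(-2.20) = 13.20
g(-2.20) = -17.52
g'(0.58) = -3.48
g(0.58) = -4.01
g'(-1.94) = 11.64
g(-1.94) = -14.29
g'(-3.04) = 18.24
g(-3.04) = -30.72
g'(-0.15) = 0.90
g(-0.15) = -3.07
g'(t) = -6*t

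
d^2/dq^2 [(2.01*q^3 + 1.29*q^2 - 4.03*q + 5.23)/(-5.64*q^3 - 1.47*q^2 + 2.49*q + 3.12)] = (-48.739752*q^6 + 599.790312*q^5 - 2329.031232*q^4 - 933.769386*q^3 + 1094.66991*q^2 - 443.825082*q - 200.55807)/(179.406144*q^9 + 140.280336*q^8 - 201.055284*q^7 - 418.425885*q^6 - 66.440007*q^5 + 270.012609*q^4 + 217.788615*q^3 - 15.104232*q^2 - 72.715968*q - 30.371328)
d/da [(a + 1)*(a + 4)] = 2*a + 5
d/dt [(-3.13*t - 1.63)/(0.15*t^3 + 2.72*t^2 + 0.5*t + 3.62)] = (0.939*t^3 + 9.2471*t^2 + 8.8672*t - 10.5156)/(0.0225*t^6 + 0.816*t^5 + 7.5484*t^4 + 3.806*t^3 + 19.9428*t^2 + 3.62*t + 13.1044)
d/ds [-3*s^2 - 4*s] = -6*s - 4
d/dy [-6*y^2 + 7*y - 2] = 7 - 12*y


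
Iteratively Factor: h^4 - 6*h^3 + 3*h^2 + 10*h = (h - 5)*(h^3 - h^2 - 2*h) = h*(h - 5)*(h^2 - h - 2) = h*(h - 5)*(h - 2)*(h + 1)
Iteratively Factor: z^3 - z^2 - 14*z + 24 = (z + 4)*(z^2 - 5*z + 6) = (z - 2)*(z + 4)*(z - 3)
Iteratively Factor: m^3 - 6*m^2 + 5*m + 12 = (m + 1)*(m^2 - 7*m + 12) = (m - 3)*(m + 1)*(m - 4)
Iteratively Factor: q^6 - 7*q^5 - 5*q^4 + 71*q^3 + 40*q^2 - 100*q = (q + 2)*(q^5 - 9*q^4 + 13*q^3 + 45*q^2 - 50*q) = (q - 5)*(q + 2)*(q^4 - 4*q^3 - 7*q^2 + 10*q) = (q - 5)*(q + 2)^2*(q^3 - 6*q^2 + 5*q) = (q - 5)^2*(q + 2)^2*(q^2 - q) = (q - 5)^2*(q - 1)*(q + 2)^2*(q)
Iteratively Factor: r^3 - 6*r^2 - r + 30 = (r - 3)*(r^2 - 3*r - 10) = (r - 3)*(r + 2)*(r - 5)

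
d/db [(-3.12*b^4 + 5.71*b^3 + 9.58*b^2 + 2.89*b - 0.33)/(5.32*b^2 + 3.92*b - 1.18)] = (-33.1968*b^5 - 6.31399999999999*b^4 + 59.4928*b^3 + 1.9654*b^2 - 19.0976*b - 2.1166)/(28.3024*b^4 + 41.7088*b^3 + 2.8112*b^2 - 9.2512*b + 1.3924)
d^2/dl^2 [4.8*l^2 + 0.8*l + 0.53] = 9.60000000000000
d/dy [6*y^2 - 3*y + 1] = 12*y - 3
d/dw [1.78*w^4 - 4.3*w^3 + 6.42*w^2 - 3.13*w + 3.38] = 7.12*w^3 - 12.9*w^2 + 12.84*w - 3.13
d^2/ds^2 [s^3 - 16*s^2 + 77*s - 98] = 6*s - 32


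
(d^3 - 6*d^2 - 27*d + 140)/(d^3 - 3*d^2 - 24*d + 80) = (d - 7)/(d - 4)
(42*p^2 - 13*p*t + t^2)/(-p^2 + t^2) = (-42*p^2 + 13*p*t - t^2)/(p^2 - t^2)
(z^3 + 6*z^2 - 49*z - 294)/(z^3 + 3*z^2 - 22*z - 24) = (z^2 - 49)/(z^2 - 3*z - 4)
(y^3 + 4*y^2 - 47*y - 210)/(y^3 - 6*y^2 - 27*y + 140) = (y + 6)/(y - 4)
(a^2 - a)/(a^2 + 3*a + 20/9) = 9*a*(a - 1)/(9*a^2 + 27*a + 20)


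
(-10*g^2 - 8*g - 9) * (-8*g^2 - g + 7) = 80*g^4 + 74*g^3 + 10*g^2 - 47*g - 63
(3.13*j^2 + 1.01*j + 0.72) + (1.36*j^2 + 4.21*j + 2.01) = 4.49*j^2 + 5.22*j + 2.73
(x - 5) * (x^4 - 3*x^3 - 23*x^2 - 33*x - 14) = x^5 - 8*x^4 - 8*x^3 + 82*x^2 + 151*x + 70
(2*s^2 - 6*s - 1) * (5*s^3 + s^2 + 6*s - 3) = 10*s^5 - 28*s^4 + s^3 - 43*s^2 + 12*s + 3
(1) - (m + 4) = -m - 3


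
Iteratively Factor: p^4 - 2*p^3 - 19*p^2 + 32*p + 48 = (p - 3)*(p^3 + p^2 - 16*p - 16) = (p - 3)*(p + 4)*(p^2 - 3*p - 4) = (p - 3)*(p + 1)*(p + 4)*(p - 4)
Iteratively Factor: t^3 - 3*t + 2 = (t - 1)*(t^2 + t - 2) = (t - 1)*(t + 2)*(t - 1)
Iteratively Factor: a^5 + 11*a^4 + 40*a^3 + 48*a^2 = (a)*(a^4 + 11*a^3 + 40*a^2 + 48*a) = a^2*(a^3 + 11*a^2 + 40*a + 48) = a^2*(a + 3)*(a^2 + 8*a + 16) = a^2*(a + 3)*(a + 4)*(a + 4)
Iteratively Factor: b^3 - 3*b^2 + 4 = (b - 2)*(b^2 - b - 2) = (b - 2)^2*(b + 1)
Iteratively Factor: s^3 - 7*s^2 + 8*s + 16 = (s - 4)*(s^2 - 3*s - 4) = (s - 4)*(s + 1)*(s - 4)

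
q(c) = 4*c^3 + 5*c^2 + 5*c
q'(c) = 12*c^2 + 10*c + 5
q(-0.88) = -3.25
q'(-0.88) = 5.49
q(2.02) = 63.47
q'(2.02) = 74.16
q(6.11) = 1129.61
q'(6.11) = 514.09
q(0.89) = 11.23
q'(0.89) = 23.41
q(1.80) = 48.53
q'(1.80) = 61.88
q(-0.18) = -0.76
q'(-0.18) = 3.59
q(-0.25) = -1.00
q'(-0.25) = 3.25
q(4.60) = 518.14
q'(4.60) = 304.92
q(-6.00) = -714.00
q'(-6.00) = 377.00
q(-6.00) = -714.00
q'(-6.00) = 377.00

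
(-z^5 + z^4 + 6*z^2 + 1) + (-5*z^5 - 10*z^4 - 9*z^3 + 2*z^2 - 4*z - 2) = -6*z^5 - 9*z^4 - 9*z^3 + 8*z^2 - 4*z - 1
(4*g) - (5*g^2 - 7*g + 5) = -5*g^2 + 11*g - 5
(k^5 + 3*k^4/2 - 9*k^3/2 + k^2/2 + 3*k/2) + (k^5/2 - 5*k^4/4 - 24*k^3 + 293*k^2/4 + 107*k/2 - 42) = 3*k^5/2 + k^4/4 - 57*k^3/2 + 295*k^2/4 + 55*k - 42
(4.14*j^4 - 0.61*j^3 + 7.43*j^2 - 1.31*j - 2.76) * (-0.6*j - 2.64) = -2.484*j^5 - 10.5636*j^4 - 2.8476*j^3 - 18.8292*j^2 + 5.1144*j + 7.2864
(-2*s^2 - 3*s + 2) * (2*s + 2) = -4*s^3 - 10*s^2 - 2*s + 4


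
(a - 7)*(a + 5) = a^2 - 2*a - 35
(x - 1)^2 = x^2 - 2*x + 1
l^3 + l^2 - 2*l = l*(l - 1)*(l + 2)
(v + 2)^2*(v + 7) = v^3 + 11*v^2 + 32*v + 28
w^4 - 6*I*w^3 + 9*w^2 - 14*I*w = w*(w - 7*I)*(w - I)*(w + 2*I)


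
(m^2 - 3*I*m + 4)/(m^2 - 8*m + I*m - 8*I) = (m - 4*I)/(m - 8)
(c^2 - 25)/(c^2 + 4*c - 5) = (c - 5)/(c - 1)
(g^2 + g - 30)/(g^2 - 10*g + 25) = (g + 6)/(g - 5)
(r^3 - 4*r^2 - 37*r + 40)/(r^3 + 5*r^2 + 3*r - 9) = (r^2 - 3*r - 40)/(r^2 + 6*r + 9)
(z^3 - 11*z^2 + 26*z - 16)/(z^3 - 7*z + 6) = (z - 8)/(z + 3)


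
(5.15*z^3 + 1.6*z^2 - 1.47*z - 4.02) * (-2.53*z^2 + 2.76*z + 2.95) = -13.0295*z^5 + 10.166*z^4 + 23.3276*z^3 + 10.8334*z^2 - 15.4317*z - 11.859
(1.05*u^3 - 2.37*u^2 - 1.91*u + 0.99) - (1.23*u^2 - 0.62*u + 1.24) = 1.05*u^3 - 3.6*u^2 - 1.29*u - 0.25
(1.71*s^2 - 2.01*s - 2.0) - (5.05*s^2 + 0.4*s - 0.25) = -3.34*s^2 - 2.41*s - 1.75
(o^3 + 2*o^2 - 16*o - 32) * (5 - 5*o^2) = -5*o^5 - 10*o^4 + 85*o^3 + 170*o^2 - 80*o - 160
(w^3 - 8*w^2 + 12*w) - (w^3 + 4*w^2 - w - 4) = -12*w^2 + 13*w + 4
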